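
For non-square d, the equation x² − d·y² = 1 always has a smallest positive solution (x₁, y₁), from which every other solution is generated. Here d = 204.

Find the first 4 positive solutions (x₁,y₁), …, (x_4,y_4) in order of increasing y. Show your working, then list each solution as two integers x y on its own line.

d=204: √d = [14; 3,1,1,6,1,1,3,28] (ℓ=8, even), read p_7/q_7
step 0: (14, 1)  from 14·(1,0) + (0,1)
…
step 6: (1414, 99)  from 1·(757,53) + (657,46)
step 7: (4999, 350)  from 3·(1414,99) + (757,53)
(x₁, y₁) = (4999, 350);  4999² − 204·350² = 1 ✓
(4999+350√204)^2 = 49980001 + 3499300√204
(4999+350√204)^3 = 499700044999 + 34986001050√204
(4999+350√204)^4 = 4996000999920001 + 349790034998600√204

4999 350
49980001 3499300
499700044999 34986001050
4996000999920001 349790034998600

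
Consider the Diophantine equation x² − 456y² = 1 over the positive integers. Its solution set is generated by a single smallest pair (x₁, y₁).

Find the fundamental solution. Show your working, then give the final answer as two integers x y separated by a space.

[21; 2,1,4,1,2,42] for √456; ℓ=6 ⇒ convergent index 5
step 0: (21, 1)  from 21·(1,0) + (0,1)
…
step 4: (363, 17)  from 1·(299,14) + (64,3)
step 5: (1025, 48)  from 2·(363,17) + (299,14)
→ (1025, 48).  Check: 1025²=1050625, 456·48²=1050624, difference 1.

1025 48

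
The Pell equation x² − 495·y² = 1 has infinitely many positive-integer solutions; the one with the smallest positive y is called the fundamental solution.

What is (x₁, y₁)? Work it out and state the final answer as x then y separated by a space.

89 4

[22; 4,44] for √495; ℓ=2 ⇒ convergent index 1
i=0: a=22 ⇒ p=22, q=1
i=1: a=4 ⇒ p=89, q=4
(x₁, y₁) = (89, 4);  89² − 495·4² = 1 ✓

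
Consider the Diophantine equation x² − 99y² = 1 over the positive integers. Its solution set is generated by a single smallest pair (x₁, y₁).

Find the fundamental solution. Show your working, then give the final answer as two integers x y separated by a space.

10 1

√99 → a₀=9, period (1,18); ℓ=2 even so k=1
a_0=9:  p_0=9·1+0=9,  q_0=9·0+1=1
a_1=1:  p_1=1·9+1=10,  q_1=1·1+0=1
fundamental: x₁=10, y₁=1  (since 100 − 99·1 = 1)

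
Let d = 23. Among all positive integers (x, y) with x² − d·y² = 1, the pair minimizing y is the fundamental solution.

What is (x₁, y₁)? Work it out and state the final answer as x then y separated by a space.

√23 = [4; 1,3,1,8, …], period ℓ=4 (even) → k=3
step 0: (4, 1)  from 4·(1,0) + (0,1)
step 1: (5, 1)  from 1·(4,1) + (1,0)
step 2: (19, 4)  from 3·(5,1) + (4,1)
step 3: (24, 5)  from 1·(19,4) + (5,1)
(x₁, y₁) = (24, 5);  24² − 23·5² = 1 ✓

24 5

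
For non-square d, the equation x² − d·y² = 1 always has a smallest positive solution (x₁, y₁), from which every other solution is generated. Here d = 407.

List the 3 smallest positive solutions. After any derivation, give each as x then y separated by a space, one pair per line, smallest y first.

2663 132
14183137 703032
75539384999 3744348300

[20; 5,1,2,1,5,40] for √407; ℓ=6 ⇒ convergent index 5
a_0=20:  p_0=20·1+0=20,  q_0=20·0+1=1
a_1=5:  p_1=5·20+1=101,  q_1=5·1+0=5
a_2=1:  p_2=1·101+20=121,  q_2=1·5+1=6
…
a_4=1:  p_4=1·343+121=464,  q_4=1·17+6=23
a_5=5:  p_5=5·464+343=2663,  q_5=5·23+17=132
fundamental: x₁=2663, y₁=132  (since 7091569 − 407·17424 = 1)
(x_2, y_2) = (2663·2663 + 407·132·132, 2663·132 + 132·2663) = (14183137, 703032)
(x_3, y_3) = (2663·14183137 + 407·132·703032, 2663·703032 + 132·14183137) = (75539384999, 3744348300)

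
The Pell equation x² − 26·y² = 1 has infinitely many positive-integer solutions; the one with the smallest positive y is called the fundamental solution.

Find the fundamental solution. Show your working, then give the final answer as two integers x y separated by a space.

51 10

√26 → a₀=5, period (10); ℓ=1 odd so k=1
a_0=5:  p_0=5·1+0=5,  q_0=5·0+1=1
a_1=10:  p_1=10·5+1=51,  q_1=10·1+0=10
→ (51, 10).  Check: 51²=2601, 26·10²=2600, difference 1.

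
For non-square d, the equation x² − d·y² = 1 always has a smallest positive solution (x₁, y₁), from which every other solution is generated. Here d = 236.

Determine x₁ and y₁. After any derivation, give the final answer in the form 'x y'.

561799 36570

√236 → a₀=15, period (2,1,3,5,1,6,1,5,3,1,2,30); ℓ=12 even so k=11
step 0: (15, 1)  from 15·(1,0) + (0,1)
step 1: (31, 2)  from 2·(15,1) + (1,0)
step 2: (46, 3)  from 1·(31,2) + (15,1)
…
step 4: (891, 58)  from 5·(169,11) + (46,3)
step 5: (1060, 69)  from 1·(891,58) + (169,11)
step 6: (7251, 472)  from 6·(1060,69) + (891,58)
step 7: (8311, 541)  from 1·(7251,472) + (1060,69)
…
step 10: (203535, 13249)  from 1·(154729,10072) + (48806,3177)
step 11: (561799, 36570)  from 2·(203535,13249) + (154729,10072)
→ (561799, 36570).  Check: 561799²=315618116401, 236·36570²=315618116400, difference 1.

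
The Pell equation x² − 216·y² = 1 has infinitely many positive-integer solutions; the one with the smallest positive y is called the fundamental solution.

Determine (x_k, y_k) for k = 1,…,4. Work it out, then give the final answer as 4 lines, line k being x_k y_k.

485 33
470449 32010
456335045 31049667
442644523201 30118144980

√216 = [14; 1,2,3,2,1,28, …], period ℓ=6 (even) → k=5
step 0: (14, 1)  from 14·(1,0) + (0,1)
…
step 2: (44, 3)  from 2·(15,1) + (14,1)
…
step 4: (338, 23)  from 2·(147,10) + (44,3)
step 5: (485, 33)  from 1·(338,23) + (147,10)
(x₁, y₁) = (485, 33);  485² − 216·33² = 1 ✓
(x_2, y_2) = (485·485 + 216·33·33, 485·33 + 33·485) = (470449, 32010)
(x_3, y_3) = (485·470449 + 216·33·32010, 485·32010 + 33·470449) = (456335045, 31049667)
(x_4, y_4) = (485·456335045 + 216·33·31049667, 485·31049667 + 33·456335045) = (442644523201, 30118144980)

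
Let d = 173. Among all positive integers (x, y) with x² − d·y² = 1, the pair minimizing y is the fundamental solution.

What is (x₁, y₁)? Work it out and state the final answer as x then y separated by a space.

[13; 6,1,1,6,26] for √173; ℓ=5 ⇒ convergent index 9
a_0=13:  p_0=13·1+0=13,  q_0=13·0+1=1
a_1=6:  p_1=6·13+1=79,  q_1=6·1+0=6
…
a_8=1:  p_8=1·205791+176552=382343,  q_8=1·15646+13423=29069
a_9=6:  p_9=6·382343+205791=2499849,  q_9=6·29069+15646=190060
fundamental: x₁=2499849, y₁=190060  (since 6249245022801 − 173·36122803600 = 1)

2499849 190060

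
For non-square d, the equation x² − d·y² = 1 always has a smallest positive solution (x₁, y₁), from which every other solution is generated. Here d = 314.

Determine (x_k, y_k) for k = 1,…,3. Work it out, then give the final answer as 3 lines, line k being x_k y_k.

392499 22150
308110930001 17387705700
241866463828532499 13649314199066450

[17; 1,2,1,1,2,1,34] for √314; ℓ=7 ⇒ convergent index 13
k=0  a_k=17  p_k/q_k = 17/1
k=1  a_k=1  p_k/q_k = 18/1
k=2  a_k=2  p_k/q_k = 53/3
…
k=5  a_k=2  p_k/q_k = 319/18
k=6  a_k=1  p_k/q_k = 443/25
k=7  a_k=34  p_k/q_k = 15381/868
k=8  a_k=1  p_k/q_k = 15824/893
k=9  a_k=2  p_k/q_k = 47029/2654
k=10  a_k=1  p_k/q_k = 62853/3547
k=11  a_k=1  p_k/q_k = 109882/6201
k=12  a_k=2  p_k/q_k = 282617/15949
k=13  a_k=1  p_k/q_k = 392499/22150
(x₁, y₁) = (392499, 22150);  392499² − 314·22150² = 1 ✓
k=2:  x_2 = 392499·392499+314·22150·22150 = 308110930001,  y_2 = 392499·22150+22150·392499 = 17387705700
k=3:  x_3 = 392499·308110930001+314·22150·17387705700 = 241866463828532499,  y_3 = 392499·17387705700+22150·308110930001 = 13649314199066450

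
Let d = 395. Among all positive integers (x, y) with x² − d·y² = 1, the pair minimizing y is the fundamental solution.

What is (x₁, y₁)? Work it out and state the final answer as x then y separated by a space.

√395 → a₀=19, period (1,6,1,38); ℓ=4 even so k=3
i=0: a=19 ⇒ p=19, q=1
i=1: a=1 ⇒ p=20, q=1
i=2: a=6 ⇒ p=139, q=7
i=3: a=1 ⇒ p=159, q=8
fundamental: x₁=159, y₁=8  (since 25281 − 395·64 = 1)

159 8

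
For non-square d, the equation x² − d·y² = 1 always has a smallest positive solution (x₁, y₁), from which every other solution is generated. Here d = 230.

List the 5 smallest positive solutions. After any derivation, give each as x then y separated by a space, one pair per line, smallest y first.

91 6
16561 1092
3014011 198738
548533441 36169224
99830072251 6582600030

d=230: √d = [15; 6,30] (ℓ=2, even), read p_1/q_1
i=0: a=15 ⇒ p=15, q=1
i=1: a=6 ⇒ p=91, q=6
→ (91, 6).  Check: 91²=8281, 230·6²=8280, difference 1.
(91+6√230)^2 = 16561 + 1092√230
(91+6√230)^3 = 3014011 + 198738√230
(91+6√230)^4 = 548533441 + 36169224√230
(91+6√230)^5 = 99830072251 + 6582600030√230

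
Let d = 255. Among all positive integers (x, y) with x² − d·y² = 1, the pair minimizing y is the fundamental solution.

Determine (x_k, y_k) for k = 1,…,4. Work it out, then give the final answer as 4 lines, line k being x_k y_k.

16 1
511 32
16336 1023
522241 32704

√255 = [15; 1,30, …], period ℓ=2 (even) → k=1
k=0  a_k=15  p_k/q_k = 15/1
k=1  a_k=1  p_k/q_k = 16/1
(x₁, y₁) = (16, 1);  16² − 255·1² = 1 ✓
(16+1√255)^2 = 511 + 32√255
(16+1√255)^3 = 16336 + 1023√255
(16+1√255)^4 = 522241 + 32704√255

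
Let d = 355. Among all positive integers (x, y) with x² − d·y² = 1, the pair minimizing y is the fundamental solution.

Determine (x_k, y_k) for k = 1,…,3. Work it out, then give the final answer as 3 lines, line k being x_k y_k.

√355 → a₀=18, period (1,5,3,3,1,6,1,3,3,5,1,36); ℓ=12 even so k=11
k=0  a_k=18  p_k/q_k = 18/1
k=1  a_k=1  p_k/q_k = 19/1
k=2  a_k=5  p_k/q_k = 113/6
k=3  a_k=3  p_k/q_k = 358/19
k=4  a_k=3  p_k/q_k = 1187/63
…
k=7  a_k=1  p_k/q_k = 12002/637
k=8  a_k=3  p_k/q_k = 46463/2466
k=9  a_k=3  p_k/q_k = 151391/8035
k=10  a_k=5  p_k/q_k = 803418/42641
k=11  a_k=1  p_k/q_k = 954809/50676
→ (954809, 50676).  Check: 954809²=911660226481, 355·50676²=911660226480, difference 1.
(x_2, y_2) = (954809·954809 + 355·50676·50676, 954809·50676 + 50676·954809) = (1823320452961, 96771801768)
(x_3, y_3) = (954809·1823320452961 + 355·50676·96771801768, 954809·96771801768 + 50676·1823320452961) = (3481845556741524089, 184797174548553948)

954809 50676
1823320452961 96771801768
3481845556741524089 184797174548553948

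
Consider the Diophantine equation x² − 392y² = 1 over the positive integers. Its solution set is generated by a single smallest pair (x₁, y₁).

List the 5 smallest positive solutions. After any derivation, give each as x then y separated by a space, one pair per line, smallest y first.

[19; 1,3,1,38] for √392; ℓ=4 ⇒ convergent index 3
i=0: a=19 ⇒ p=19, q=1
i=1: a=1 ⇒ p=20, q=1
i=2: a=3 ⇒ p=79, q=4
i=3: a=1 ⇒ p=99, q=5
→ (99, 5).  Check: 99²=9801, 392·5²=9800, difference 1.
(x_2, y_2) = (99·99 + 392·5·5, 99·5 + 5·99) = (19601, 990)
(x_3, y_3) = (99·19601 + 392·5·990, 99·990 + 5·19601) = (3880899, 196015)
(x_4, y_4) = (99·3880899 + 392·5·196015, 99·196015 + 5·3880899) = (768398401, 38809980)
(x_5, y_5) = (99·768398401 + 392·5·38809980, 99·38809980 + 5·768398401) = (152139002499, 7684180025)

99 5
19601 990
3880899 196015
768398401 38809980
152139002499 7684180025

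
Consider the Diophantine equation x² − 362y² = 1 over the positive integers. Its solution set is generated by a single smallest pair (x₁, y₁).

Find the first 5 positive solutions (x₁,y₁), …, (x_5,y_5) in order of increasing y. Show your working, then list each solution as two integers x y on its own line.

√362 = [19; 38, …], period ℓ=1 (odd) → k=1
a_0=19:  p_0=19·1+0=19,  q_0=19·0+1=1
a_1=38:  p_1=38·19+1=723,  q_1=38·1+0=38
(x₁, y₁) = (723, 38);  723² − 362·38² = 1 ✓
(x_2, y_2) = (723·723 + 362·38·38, 723·38 + 38·723) = (1045457, 54948)
(x_3, y_3) = (723·1045457 + 362·38·54948, 723·54948 + 38·1045457) = (1511730099, 79454770)
(x_4, y_4) = (723·1511730099 + 362·38·79454770, 723·79454770 + 38·1511730099) = (2185960677697, 114891542472)
(x_5, y_5) = (723·2185960677697 + 362·38·114891542472, 723·114891542472 + 38·2185960677697) = (3160897628219763, 166133090959742)

723 38
1045457 54948
1511730099 79454770
2185960677697 114891542472
3160897628219763 166133090959742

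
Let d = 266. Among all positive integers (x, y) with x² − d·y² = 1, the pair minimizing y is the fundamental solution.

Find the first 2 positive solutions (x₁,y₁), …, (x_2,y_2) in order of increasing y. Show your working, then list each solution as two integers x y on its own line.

[16; 3,4,3,32] for √266; ℓ=4 ⇒ convergent index 3
k=0  a_k=16  p_k/q_k = 16/1
…
k=2  a_k=4  p_k/q_k = 212/13
k=3  a_k=3  p_k/q_k = 685/42
(x₁, y₁) = (685, 42);  685² − 266·42² = 1 ✓
n=2: (685,42)∘(685,42) = (685·685+266·42·42, 685·42+42·685) = (938449,57540)

685 42
938449 57540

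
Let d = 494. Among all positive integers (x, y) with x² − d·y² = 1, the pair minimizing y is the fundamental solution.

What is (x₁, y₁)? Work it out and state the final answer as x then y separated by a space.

d=494: √d = [22; 4,2,2,1,2,1,2,2,4,44] (ℓ=10, even), read p_9/q_9
a_0=22:  p_0=22·1+0=22,  q_0=22·0+1=1
…
a_2=2:  p_2=2·89+22=200,  q_2=2·4+1=9
…
a_4=1:  p_4=1·489+200=689,  q_4=1·22+9=31
a_5=2:  p_5=2·689+489=1867,  q_5=2·31+22=84
a_6=1:  p_6=1·1867+689=2556,  q_6=1·84+31=115
a_7=2:  p_7=2·2556+1867=6979,  q_7=2·115+84=314
a_8=2:  p_8=2·6979+2556=16514,  q_8=2·314+115=743
a_9=4:  p_9=4·16514+6979=73035,  q_9=4·743+314=3286
fundamental: x₁=73035, y₁=3286  (since 5334111225 − 494·10797796 = 1)

73035 3286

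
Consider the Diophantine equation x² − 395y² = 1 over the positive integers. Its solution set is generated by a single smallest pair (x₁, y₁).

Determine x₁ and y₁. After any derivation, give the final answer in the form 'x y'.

√395 = [19; 1,6,1,38, …], period ℓ=4 (even) → k=3
i=0: a=19 ⇒ p=19, q=1
…
i=2: a=6 ⇒ p=139, q=7
i=3: a=1 ⇒ p=159, q=8
(x₁, y₁) = (159, 8);  159² − 395·8² = 1 ✓

159 8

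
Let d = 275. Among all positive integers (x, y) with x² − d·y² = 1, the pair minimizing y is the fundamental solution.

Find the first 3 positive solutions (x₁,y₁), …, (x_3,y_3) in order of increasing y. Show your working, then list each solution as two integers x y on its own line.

√275 = [16; 1,1,2,1,1,32, …], period ℓ=6 (even) → k=5
a_0=16:  p_0=16·1+0=16,  q_0=16·0+1=1
a_1=1:  p_1=1·16+1=17,  q_1=1·1+0=1
a_2=1:  p_2=1·17+16=33,  q_2=1·1+1=2
a_3=2:  p_3=2·33+17=83,  q_3=2·2+1=5
a_4=1:  p_4=1·83+33=116,  q_4=1·5+2=7
a_5=1:  p_5=1·116+83=199,  q_5=1·7+5=12
→ (199, 12).  Check: 199²=39601, 275·12²=39600, difference 1.
(199+12√275)^2 = 79201 + 4776√275
(199+12√275)^3 = 31521799 + 1900836√275

199 12
79201 4776
31521799 1900836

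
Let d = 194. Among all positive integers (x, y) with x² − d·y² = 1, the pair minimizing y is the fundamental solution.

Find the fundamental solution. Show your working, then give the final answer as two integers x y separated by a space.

√194 = [13; 1,12,1,26, …], period ℓ=4 (even) → k=3
a_0=13:  p_0=13·1+0=13,  q_0=13·0+1=1
…
a_2=12:  p_2=12·14+13=181,  q_2=12·1+1=13
a_3=1:  p_3=1·181+14=195,  q_3=1·13+1=14
→ (195, 14).  Check: 195²=38025, 194·14²=38024, difference 1.

195 14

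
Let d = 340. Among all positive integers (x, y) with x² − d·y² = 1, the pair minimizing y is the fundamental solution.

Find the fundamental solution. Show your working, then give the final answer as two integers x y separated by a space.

285769 15498

[18; 2,3,1,1,1,…,3,2,36] for √340; ℓ=14 ⇒ convergent index 13
a_0=18:  p_0=18·1+0=18,  q_0=18·0+1=1
a_1=2:  p_1=2·18+1=37,  q_1=2·1+0=2
a_2=3:  p_2=3·37+18=129,  q_2=3·2+1=7
a_3=1:  p_3=1·129+37=166,  q_3=1·7+2=9
a_4=1:  p_4=1·166+129=295,  q_4=1·9+7=16
a_5=1:  p_5=1·295+166=461,  q_5=1·16+9=25
…
a_7=8:  p_7=8·756+461=6509,  q_7=8·41+25=353
a_8=1:  p_8=1·6509+756=7265,  q_8=1·353+41=394
a_9=1:  p_9=1·7265+6509=13774,  q_9=1·394+353=747
a_10=1:  p_10=1·13774+7265=21039,  q_10=1·747+394=1141
a_11=1:  p_11=1·21039+13774=34813,  q_11=1·1141+747=1888
a_12=3:  p_12=3·34813+21039=125478,  q_12=3·1888+1141=6805
a_13=2:  p_13=2·125478+34813=285769,  q_13=2·6805+1888=15498
fundamental: x₁=285769, y₁=15498  (since 81663921361 − 340·240188004 = 1)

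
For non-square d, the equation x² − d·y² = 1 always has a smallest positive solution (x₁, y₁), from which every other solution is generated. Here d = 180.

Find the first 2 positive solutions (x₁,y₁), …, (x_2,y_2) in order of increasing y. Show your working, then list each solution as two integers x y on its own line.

161 12
51841 3864

[13; 2,2,2,26] for √180; ℓ=4 ⇒ convergent index 3
i=0: a=13 ⇒ p=13, q=1
…
i=2: a=2 ⇒ p=67, q=5
i=3: a=2 ⇒ p=161, q=12
→ (161, 12).  Check: 161²=25921, 180·12²=25920, difference 1.
(x_2, y_2) = (161·161 + 180·12·12, 161·12 + 12·161) = (51841, 3864)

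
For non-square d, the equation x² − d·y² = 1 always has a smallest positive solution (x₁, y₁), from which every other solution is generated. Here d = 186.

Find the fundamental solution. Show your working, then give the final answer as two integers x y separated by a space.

7501 550

[13; 1,1,1,3,4,3,1,1,1,26] for √186; ℓ=10 ⇒ convergent index 9
i=0: a=13 ⇒ p=13, q=1
i=1: a=1 ⇒ p=14, q=1
…
i=3: a=1 ⇒ p=41, q=3
…
i=5: a=4 ⇒ p=641, q=47
i=6: a=3 ⇒ p=2073, q=152
i=7: a=1 ⇒ p=2714, q=199
i=8: a=1 ⇒ p=4787, q=351
i=9: a=1 ⇒ p=7501, q=550
(x₁, y₁) = (7501, 550);  7501² − 186·550² = 1 ✓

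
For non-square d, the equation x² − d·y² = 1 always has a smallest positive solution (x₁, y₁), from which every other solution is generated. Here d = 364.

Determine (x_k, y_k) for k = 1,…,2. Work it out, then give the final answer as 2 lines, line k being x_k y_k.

4954951 259710
49103078824801 2573700648420

√364 = [19; 12,1,2,3,1,8,1,3,2,1,12,38, …], period ℓ=12 (even) → k=11
i=0: a=19 ⇒ p=19, q=1
i=1: a=12 ⇒ p=229, q=12
…
i=4: a=3 ⇒ p=2423, q=127
…
i=6: a=8 ⇒ p=27607, q=1447
…
i=9: a=2 ⇒ p=270499, q=14178
i=10: a=1 ⇒ p=390371, q=20461
i=11: a=12 ⇒ p=4954951, q=259710
fundamental: x₁=4954951, y₁=259710  (since 24551539412401 − 364·67449284100 = 1)
(4954951+259710√364)^2 = 49103078824801 + 2573700648420√364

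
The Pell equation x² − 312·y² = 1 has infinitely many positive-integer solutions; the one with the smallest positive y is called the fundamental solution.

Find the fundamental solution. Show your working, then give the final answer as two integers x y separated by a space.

53 3

√312 = [17; 1,1,1,34, …], period ℓ=4 (even) → k=3
k=0  a_k=17  p_k/q_k = 17/1
k=1  a_k=1  p_k/q_k = 18/1
k=2  a_k=1  p_k/q_k = 35/2
k=3  a_k=1  p_k/q_k = 53/3
fundamental: x₁=53, y₁=3  (since 2809 − 312·9 = 1)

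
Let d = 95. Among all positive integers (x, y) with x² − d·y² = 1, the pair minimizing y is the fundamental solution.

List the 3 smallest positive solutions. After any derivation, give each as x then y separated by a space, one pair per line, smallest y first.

39 4
3041 312
237159 24332

[9; 1,2,1,18] for √95; ℓ=4 ⇒ convergent index 3
a_0=9:  p_0=9·1+0=9,  q_0=9·0+1=1
a_1=1:  p_1=1·9+1=10,  q_1=1·1+0=1
a_2=2:  p_2=2·10+9=29,  q_2=2·1+1=3
a_3=1:  p_3=1·29+10=39,  q_3=1·3+1=4
fundamental: x₁=39, y₁=4  (since 1521 − 95·16 = 1)
n=2: (39,4)∘(39,4) = (39·39+95·4·4, 39·4+4·39) = (3041,312)
n=3: (3041,312)∘(39,4) = (39·3041+95·4·312, 39·312+4·3041) = (237159,24332)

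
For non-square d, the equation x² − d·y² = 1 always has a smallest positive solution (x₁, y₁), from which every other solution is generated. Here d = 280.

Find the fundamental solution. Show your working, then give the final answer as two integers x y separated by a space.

251 15

√280 = [16; 1,2,1,2,1,32, …], period ℓ=6 (even) → k=5
i=0: a=16 ⇒ p=16, q=1
i=1: a=1 ⇒ p=17, q=1
…
i=3: a=1 ⇒ p=67, q=4
i=4: a=2 ⇒ p=184, q=11
i=5: a=1 ⇒ p=251, q=15
(x₁, y₁) = (251, 15);  251² − 280·15² = 1 ✓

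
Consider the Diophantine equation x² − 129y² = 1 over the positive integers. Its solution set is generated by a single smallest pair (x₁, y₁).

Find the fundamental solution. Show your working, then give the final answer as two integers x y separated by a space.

16855 1484

√129 = [11; 2,1,3,1,6,1,3,1,2,22, …], period ℓ=10 (even) → k=9
i=0: a=11 ⇒ p=11, q=1
…
i=4: a=1 ⇒ p=159, q=14
i=5: a=6 ⇒ p=1079, q=95
i=6: a=1 ⇒ p=1238, q=109
…
i=8: a=1 ⇒ p=6031, q=531
i=9: a=2 ⇒ p=16855, q=1484
fundamental: x₁=16855, y₁=1484  (since 284091025 − 129·2202256 = 1)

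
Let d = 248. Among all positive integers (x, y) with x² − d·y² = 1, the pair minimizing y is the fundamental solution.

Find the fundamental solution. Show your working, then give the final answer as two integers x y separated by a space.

63 4

√248 → a₀=15, period (1,2,1,30); ℓ=4 even so k=3
k=0  a_k=15  p_k/q_k = 15/1
k=1  a_k=1  p_k/q_k = 16/1
k=2  a_k=2  p_k/q_k = 47/3
k=3  a_k=1  p_k/q_k = 63/4
→ (63, 4).  Check: 63²=3969, 248·4²=3968, difference 1.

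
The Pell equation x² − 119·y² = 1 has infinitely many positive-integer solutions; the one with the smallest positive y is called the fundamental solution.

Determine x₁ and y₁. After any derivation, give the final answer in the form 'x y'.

√119 → a₀=10, period (1,9,1,20); ℓ=4 even so k=3
i=0: a=10 ⇒ p=10, q=1
i=1: a=1 ⇒ p=11, q=1
i=2: a=9 ⇒ p=109, q=10
i=3: a=1 ⇒ p=120, q=11
fundamental: x₁=120, y₁=11  (since 14400 − 119·121 = 1)

120 11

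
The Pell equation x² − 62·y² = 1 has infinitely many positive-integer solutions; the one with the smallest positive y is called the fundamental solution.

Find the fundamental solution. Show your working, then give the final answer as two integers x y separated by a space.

63 8

d=62: √d = [7; 1,6,1,14] (ℓ=4, even), read p_3/q_3
i=0: a=7 ⇒ p=7, q=1
…
i=2: a=6 ⇒ p=55, q=7
i=3: a=1 ⇒ p=63, q=8
→ (63, 8).  Check: 63²=3969, 62·8²=3968, difference 1.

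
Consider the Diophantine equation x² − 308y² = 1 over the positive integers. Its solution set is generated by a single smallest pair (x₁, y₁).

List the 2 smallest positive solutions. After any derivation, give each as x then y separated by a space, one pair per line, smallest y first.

d=308: √d = [17; 1,1,4,1,1,34] (ℓ=6, even), read p_5/q_5
i=0: a=17 ⇒ p=17, q=1
…
i=3: a=4 ⇒ p=158, q=9
i=4: a=1 ⇒ p=193, q=11
i=5: a=1 ⇒ p=351, q=20
(x₁, y₁) = (351, 20);  351² − 308·20² = 1 ✓
n=2: (351,20)∘(351,20) = (351·351+308·20·20, 351·20+20·351) = (246401,14040)

351 20
246401 14040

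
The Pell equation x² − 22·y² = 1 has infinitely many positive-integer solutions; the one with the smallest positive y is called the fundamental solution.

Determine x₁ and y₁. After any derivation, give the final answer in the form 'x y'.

√22 = [4; 1,2,4,2,1,8, …], period ℓ=6 (even) → k=5
i=0: a=4 ⇒ p=4, q=1
…
i=2: a=2 ⇒ p=14, q=3
i=3: a=4 ⇒ p=61, q=13
i=4: a=2 ⇒ p=136, q=29
i=5: a=1 ⇒ p=197, q=42
(x₁, y₁) = (197, 42);  197² − 22·42² = 1 ✓

197 42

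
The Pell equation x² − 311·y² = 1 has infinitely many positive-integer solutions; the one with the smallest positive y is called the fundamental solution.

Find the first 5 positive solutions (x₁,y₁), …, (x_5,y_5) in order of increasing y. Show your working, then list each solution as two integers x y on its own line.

16883880 957397
570130807708799 32329152120720
19252040283316857636360 1091683049815963029803
650098275797375082487964044801 36863691222253451430108430560
21952362553539551163393489436611779400 1244804277907160115380508441163715797

√311 → a₀=17, period (1,1,1,2,1,…,1,1,34); ℓ=16 even so k=15
i=0: a=17 ⇒ p=17, q=1
…
i=2: a=1 ⇒ p=35, q=2
…
i=4: a=2 ⇒ p=141, q=8
…
i=6: a=6 ⇒ p=1305, q=74
i=7: a=3 ⇒ p=4109, q=233
i=8: a=17 ⇒ p=71158, q=4035
…
i=10: a=6 ⇒ p=1376656, q=78063
…
i=13: a=1 ⇒ p=6159373, q=349266
i=14: a=1 ⇒ p=10724507, q=608131
i=15: a=1 ⇒ p=16883880, q=957397
fundamental: x₁=16883880, y₁=957397  (since 285065403854400 − 311·916609015609 = 1)
k=2:  x_2 = 16883880·16883880+311·957397·957397 = 570130807708799,  y_2 = 16883880·957397+957397·16883880 = 32329152120720
k=3:  x_3 = 16883880·570130807708799+311·957397·32329152120720 = 19252040283316857636360,  y_3 = 16883880·32329152120720+957397·570130807708799 = 1091683049815963029803
k=4:  x_4 = 16883880·19252040283316857636360+311·957397·1091683049815963029803 = 650098275797375082487964044801,  y_4 = 16883880·1091683049815963029803+957397·19252040283316857636360 = 36863691222253451430108430560
k=5:  x_5 = 16883880·650098275797375082487964044801+311·957397·36863691222253451430108430560 = 21952362553539551163393489436611779400,  y_5 = 16883880·36863691222253451430108430560+957397·650098275797375082487964044801 = 1244804277907160115380508441163715797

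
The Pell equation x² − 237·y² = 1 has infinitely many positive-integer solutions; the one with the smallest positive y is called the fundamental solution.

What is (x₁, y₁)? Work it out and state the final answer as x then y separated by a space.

228151 14820

√237 → a₀=15, period (2,1,1,7,10,7,1,1,2,30); ℓ=10 even so k=9
step 0: (15, 1)  from 15·(1,0) + (0,1)
step 1: (31, 2)  from 2·(15,1) + (1,0)
…
step 3: (77, 5)  from 1·(46,3) + (31,2)
step 4: (585, 38)  from 7·(77,5) + (46,3)
step 5: (5927, 385)  from 10·(585,38) + (77,5)
step 6: (42074, 2733)  from 7·(5927,385) + (585,38)
…
step 8: (90075, 5851)  from 1·(48001,3118) + (42074,2733)
step 9: (228151, 14820)  from 2·(90075,5851) + (48001,3118)
→ (228151, 14820).  Check: 228151²=52052878801, 237·14820²=52052878800, difference 1.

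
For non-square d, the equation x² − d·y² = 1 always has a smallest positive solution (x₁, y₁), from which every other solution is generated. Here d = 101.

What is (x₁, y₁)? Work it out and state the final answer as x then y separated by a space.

201 20

d=101: √d = [10; 20] (ℓ=1, odd), read p_1/q_1
i=0: a=10 ⇒ p=10, q=1
i=1: a=20 ⇒ p=201, q=20
(x₁, y₁) = (201, 20);  201² − 101·20² = 1 ✓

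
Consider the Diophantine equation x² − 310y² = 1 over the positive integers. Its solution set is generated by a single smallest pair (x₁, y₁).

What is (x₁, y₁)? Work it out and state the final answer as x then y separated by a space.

d=310: √d = [17; 1,1,1,1,5,…,1,1,34] (ℓ=16, even), read p_15/q_15
a_0=17:  p_0=17·1+0=17,  q_0=17·0+1=1
a_1=1:  p_1=1·17+1=18,  q_1=1·1+0=1
…
a_3=1:  p_3=1·35+18=53,  q_3=1·2+1=3
a_4=1:  p_4=1·53+35=88,  q_4=1·3+2=5
a_5=5:  p_5=5·88+53=493,  q_5=5·5+3=28
…
a_8=2:  p_8=2·2060+1567=5687,  q_8=2·117+89=323
…
a_10=3:  p_10=3·7747+5687=28928,  q_10=3·440+323=1643
…
a_12=1:  p_12=1·152387+28928=181315,  q_12=1·8655+1643=10298
a_13=1:  p_13=1·181315+152387=333702,  q_13=1·10298+8655=18953
a_14=1:  p_14=1·333702+181315=515017,  q_14=1·18953+10298=29251
a_15=1:  p_15=1·515017+333702=848719,  q_15=1·29251+18953=48204
→ (848719, 48204).  Check: 848719²=720323940961, 310·48204²=720323940960, difference 1.

848719 48204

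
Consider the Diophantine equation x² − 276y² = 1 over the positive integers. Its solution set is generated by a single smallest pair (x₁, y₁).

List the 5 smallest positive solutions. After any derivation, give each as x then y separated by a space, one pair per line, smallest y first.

√276 = [16; 1,1,1,1,2,2,2,1,1,1,1,32, …], period ℓ=12 (even) → k=11
step 0: (16, 1)  from 16·(1,0) + (0,1)
step 1: (17, 1)  from 1·(16,1) + (1,0)
step 2: (33, 2)  from 1·(17,1) + (16,1)
…
step 4: (83, 5)  from 1·(50,3) + (33,2)
step 5: (216, 13)  from 2·(83,5) + (50,3)
step 6: (515, 31)  from 2·(216,13) + (83,5)
step 7: (1246, 75)  from 2·(515,31) + (216,13)
…
step 9: (3007, 181)  from 1·(1761,106) + (1246,75)
step 10: (4768, 287)  from 1·(3007,181) + (1761,106)
step 11: (7775, 468)  from 1·(4768,287) + (3007,181)
fundamental: x₁=7775, y₁=468  (since 60450625 − 276·219024 = 1)
n=2: (7775,468)∘(7775,468) = (7775·7775+276·468·468, 7775·468+468·7775) = (120901249,7277400)
n=3: (120901249,7277400)∘(7775,468) = (7775·120901249+276·468·7277400, 7775·7277400+468·120901249) = (1880014414175,113163569532)
n=4: (1880014414175,113163569532)∘(7775,468) = (7775·1880014414175+276·468·113163569532, 7775·113163569532+468·1880014414175) = (29234224019520001,1759693498945200)
n=5: (29234224019520001,1759693498945200)∘(7775,468) = (7775·29234224019520001+276·468·1759693498945200, 7775·1759693498945200+468·29234224019520001) = (454592181623521601375,27363233795434290468)

7775 468
120901249 7277400
1880014414175 113163569532
29234224019520001 1759693498945200
454592181623521601375 27363233795434290468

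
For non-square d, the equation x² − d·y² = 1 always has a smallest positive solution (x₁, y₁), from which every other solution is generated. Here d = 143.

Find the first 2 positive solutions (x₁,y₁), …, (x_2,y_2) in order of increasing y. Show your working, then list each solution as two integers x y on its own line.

12 1
287 24

[11; 1,22] for √143; ℓ=2 ⇒ convergent index 1
k=0  a_k=11  p_k/q_k = 11/1
k=1  a_k=1  p_k/q_k = 12/1
fundamental: x₁=12, y₁=1  (since 144 − 143·1 = 1)
n=2: (12,1)∘(12,1) = (12·12+143·1·1, 12·1+1·12) = (287,24)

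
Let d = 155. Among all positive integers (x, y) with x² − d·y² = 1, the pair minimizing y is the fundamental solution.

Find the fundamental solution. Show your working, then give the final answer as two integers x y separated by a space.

249 20

√155 = [12; 2,4,2,24, …], period ℓ=4 (even) → k=3
a_0=12:  p_0=12·1+0=12,  q_0=12·0+1=1
a_1=2:  p_1=2·12+1=25,  q_1=2·1+0=2
a_2=4:  p_2=4·25+12=112,  q_2=4·2+1=9
a_3=2:  p_3=2·112+25=249,  q_3=2·9+2=20
(x₁, y₁) = (249, 20);  249² − 155·20² = 1 ✓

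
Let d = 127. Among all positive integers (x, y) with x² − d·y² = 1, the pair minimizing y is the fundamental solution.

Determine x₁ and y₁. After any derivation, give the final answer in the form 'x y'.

√127 = [11; 3,1,2,2,7,11,7,2,2,1,3,22, …], period ℓ=12 (even) → k=11
k=0  a_k=11  p_k/q_k = 11/1
…
k=4  a_k=2  p_k/q_k = 293/26
k=5  a_k=7  p_k/q_k = 2175/193
…
k=8  a_k=2  p_k/q_k = 367620/32621
…
k=10  a_k=1  p_k/q_k = 1274561/113099
k=11  a_k=3  p_k/q_k = 4730624/419775
fundamental: x₁=4730624, y₁=419775  (since 22378803429376 − 127·176211050625 = 1)

4730624 419775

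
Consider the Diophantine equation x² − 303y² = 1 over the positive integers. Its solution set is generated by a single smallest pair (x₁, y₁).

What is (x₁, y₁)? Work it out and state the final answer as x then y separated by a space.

√303 = [17; 2,2,5,2,2,34, …], period ℓ=6 (even) → k=5
k=0  a_k=17  p_k/q_k = 17/1
…
k=3  a_k=5  p_k/q_k = 470/27
k=4  a_k=2  p_k/q_k = 1027/59
k=5  a_k=2  p_k/q_k = 2524/145
(x₁, y₁) = (2524, 145);  2524² − 303·145² = 1 ✓

2524 145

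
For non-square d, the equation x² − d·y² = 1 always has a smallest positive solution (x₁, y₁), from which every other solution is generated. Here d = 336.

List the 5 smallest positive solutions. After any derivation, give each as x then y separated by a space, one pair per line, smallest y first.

d=336: √d = [18; 3,36] (ℓ=2, even), read p_1/q_1
step 0: (18, 1)  from 18·(1,0) + (0,1)
step 1: (55, 3)  from 3·(18,1) + (1,0)
→ (55, 3).  Check: 55²=3025, 336·3²=3024, difference 1.
(55+3√336)^2 = 6049 + 330√336
(55+3√336)^3 = 665335 + 36297√336
(55+3√336)^4 = 73180801 + 3992340√336
(55+3√336)^5 = 8049222775 + 439121103√336

55 3
6049 330
665335 36297
73180801 3992340
8049222775 439121103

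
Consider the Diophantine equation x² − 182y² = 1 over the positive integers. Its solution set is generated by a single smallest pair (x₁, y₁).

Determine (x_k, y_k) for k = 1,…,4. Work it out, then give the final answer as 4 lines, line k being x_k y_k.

27 2
1457 108
78651 5830
4245697 314712

√182 → a₀=13, period (2,26); ℓ=2 even so k=1
k=0  a_k=13  p_k/q_k = 13/1
k=1  a_k=2  p_k/q_k = 27/2
(x₁, y₁) = (27, 2);  27² − 182·2² = 1 ✓
(x_2, y_2) = (27·27 + 182·2·2, 27·2 + 2·27) = (1457, 108)
(x_3, y_3) = (27·1457 + 182·2·108, 27·108 + 2·1457) = (78651, 5830)
(x_4, y_4) = (27·78651 + 182·2·5830, 27·5830 + 2·78651) = (4245697, 314712)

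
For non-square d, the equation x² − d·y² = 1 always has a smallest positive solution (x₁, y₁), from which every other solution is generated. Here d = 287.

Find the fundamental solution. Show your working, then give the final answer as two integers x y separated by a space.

[16; 1,15,1,32] for √287; ℓ=4 ⇒ convergent index 3
a_0=16:  p_0=16·1+0=16,  q_0=16·0+1=1
…
a_2=15:  p_2=15·17+16=271,  q_2=15·1+1=16
a_3=1:  p_3=1·271+17=288,  q_3=1·16+1=17
fundamental: x₁=288, y₁=17  (since 82944 − 287·289 = 1)

288 17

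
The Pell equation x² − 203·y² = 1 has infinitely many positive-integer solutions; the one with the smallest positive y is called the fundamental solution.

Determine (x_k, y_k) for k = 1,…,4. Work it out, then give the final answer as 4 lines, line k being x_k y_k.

57 4
6497 456
740601 51980
84422017 5925264

√203 = [14; 4,28, …], period ℓ=2 (even) → k=1
i=0: a=14 ⇒ p=14, q=1
i=1: a=4 ⇒ p=57, q=4
fundamental: x₁=57, y₁=4  (since 3249 − 203·16 = 1)
n=2: (57,4)∘(57,4) = (57·57+203·4·4, 57·4+4·57) = (6497,456)
n=3: (6497,456)∘(57,4) = (57·6497+203·4·456, 57·456+4·6497) = (740601,51980)
n=4: (740601,51980)∘(57,4) = (57·740601+203·4·51980, 57·51980+4·740601) = (84422017,5925264)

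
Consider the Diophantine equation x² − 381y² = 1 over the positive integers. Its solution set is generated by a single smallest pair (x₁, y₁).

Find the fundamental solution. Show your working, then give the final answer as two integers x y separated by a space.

1015 52

√381 = [19; 1,1,12,1,1,38, …], period ℓ=6 (even) → k=5
a_0=19:  p_0=19·1+0=19,  q_0=19·0+1=1
a_1=1:  p_1=1·19+1=20,  q_1=1·1+0=1
…
a_4=1:  p_4=1·488+39=527,  q_4=1·25+2=27
a_5=1:  p_5=1·527+488=1015,  q_5=1·27+25=52
→ (1015, 52).  Check: 1015²=1030225, 381·52²=1030224, difference 1.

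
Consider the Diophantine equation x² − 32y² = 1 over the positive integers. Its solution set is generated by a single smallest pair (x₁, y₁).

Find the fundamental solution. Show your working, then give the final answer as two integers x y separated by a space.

17 3

[5; 1,1,1,10] for √32; ℓ=4 ⇒ convergent index 3
i=0: a=5 ⇒ p=5, q=1
i=1: a=1 ⇒ p=6, q=1
i=2: a=1 ⇒ p=11, q=2
i=3: a=1 ⇒ p=17, q=3
(x₁, y₁) = (17, 3);  17² − 32·3² = 1 ✓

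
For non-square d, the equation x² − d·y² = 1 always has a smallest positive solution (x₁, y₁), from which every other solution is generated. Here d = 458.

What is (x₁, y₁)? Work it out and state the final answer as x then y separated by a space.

22899 1070

[21; 2,2,42] for √458; ℓ=3 ⇒ convergent index 5
i=0: a=21 ⇒ p=21, q=1
…
i=4: a=2 ⇒ p=9181, q=429
i=5: a=2 ⇒ p=22899, q=1070
(x₁, y₁) = (22899, 1070);  22899² − 458·1070² = 1 ✓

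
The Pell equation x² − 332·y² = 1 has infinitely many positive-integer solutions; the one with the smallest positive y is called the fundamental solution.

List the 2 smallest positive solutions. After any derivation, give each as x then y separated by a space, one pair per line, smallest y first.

13447 738
361643617 19847772

√332 = [18; 4,1,1,8,1,1,4,36, …], period ℓ=8 (even) → k=7
k=0  a_k=18  p_k/q_k = 18/1
…
k=3  a_k=1  p_k/q_k = 164/9
k=4  a_k=8  p_k/q_k = 1403/77
…
k=6  a_k=1  p_k/q_k = 2970/163
k=7  a_k=4  p_k/q_k = 13447/738
fundamental: x₁=13447, y₁=738  (since 180821809 − 332·544644 = 1)
(x_2, y_2) = (13447·13447 + 332·738·738, 13447·738 + 738·13447) = (361643617, 19847772)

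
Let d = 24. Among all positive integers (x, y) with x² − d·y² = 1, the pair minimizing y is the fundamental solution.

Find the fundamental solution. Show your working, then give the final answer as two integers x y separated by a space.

5 1

√24 = [4; 1,8, …], period ℓ=2 (even) → k=1
k=0  a_k=4  p_k/q_k = 4/1
k=1  a_k=1  p_k/q_k = 5/1
→ (5, 1).  Check: 5²=25, 24·1²=24, difference 1.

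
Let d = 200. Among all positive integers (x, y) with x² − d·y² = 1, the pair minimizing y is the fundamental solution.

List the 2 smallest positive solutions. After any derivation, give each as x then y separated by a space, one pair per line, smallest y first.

d=200: √d = [14; 7,28] (ℓ=2, even), read p_1/q_1
i=0: a=14 ⇒ p=14, q=1
i=1: a=7 ⇒ p=99, q=7
→ (99, 7).  Check: 99²=9801, 200·7²=9800, difference 1.
(x_2, y_2) = (99·99 + 200·7·7, 99·7 + 7·99) = (19601, 1386)

99 7
19601 1386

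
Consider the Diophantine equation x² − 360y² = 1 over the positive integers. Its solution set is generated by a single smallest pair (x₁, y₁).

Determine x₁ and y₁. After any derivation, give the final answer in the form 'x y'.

19 1

d=360: √d = [18; 1,36] (ℓ=2, even), read p_1/q_1
step 0: (18, 1)  from 18·(1,0) + (0,1)
step 1: (19, 1)  from 1·(18,1) + (1,0)
(x₁, y₁) = (19, 1);  19² − 360·1² = 1 ✓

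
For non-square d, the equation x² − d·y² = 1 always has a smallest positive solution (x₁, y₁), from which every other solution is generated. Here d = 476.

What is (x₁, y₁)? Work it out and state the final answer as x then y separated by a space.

[21; 1,4,2,10,2,4,1,42] for √476; ℓ=8 ⇒ convergent index 7
i=0: a=21 ⇒ p=21, q=1
i=1: a=1 ⇒ p=22, q=1
i=2: a=4 ⇒ p=109, q=5
i=3: a=2 ⇒ p=240, q=11
…
i=5: a=2 ⇒ p=5258, q=241
i=6: a=4 ⇒ p=23541, q=1079
i=7: a=1 ⇒ p=28799, q=1320
fundamental: x₁=28799, y₁=1320  (since 829382401 − 476·1742400 = 1)

28799 1320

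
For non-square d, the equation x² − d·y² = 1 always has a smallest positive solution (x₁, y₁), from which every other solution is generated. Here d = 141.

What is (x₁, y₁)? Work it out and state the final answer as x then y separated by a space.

√141 = [11; 1,6,1,22, …], period ℓ=4 (even) → k=3
step 0: (11, 1)  from 11·(1,0) + (0,1)
step 1: (12, 1)  from 1·(11,1) + (1,0)
step 2: (83, 7)  from 6·(12,1) + (11,1)
step 3: (95, 8)  from 1·(83,7) + (12,1)
(x₁, y₁) = (95, 8);  95² − 141·8² = 1 ✓

95 8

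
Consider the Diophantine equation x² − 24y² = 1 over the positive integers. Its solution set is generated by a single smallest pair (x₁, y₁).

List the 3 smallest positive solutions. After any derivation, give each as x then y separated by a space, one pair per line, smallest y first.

5 1
49 10
485 99

√24 → a₀=4, period (1,8); ℓ=2 even so k=1
i=0: a=4 ⇒ p=4, q=1
i=1: a=1 ⇒ p=5, q=1
fundamental: x₁=5, y₁=1  (since 25 − 24·1 = 1)
k=2:  x_2 = 5·5+24·1·1 = 49,  y_2 = 5·1+1·5 = 10
k=3:  x_3 = 5·49+24·1·10 = 485,  y_3 = 5·10+1·49 = 99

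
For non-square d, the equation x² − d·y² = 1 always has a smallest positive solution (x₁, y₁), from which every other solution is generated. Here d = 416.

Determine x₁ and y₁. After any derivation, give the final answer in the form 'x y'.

5201 255

√416 = [20; 2,1,1,9,1,1,2,40, …], period ℓ=8 (even) → k=7
a_0=20:  p_0=20·1+0=20,  q_0=20·0+1=1
a_1=2:  p_1=2·20+1=41,  q_1=2·1+0=2
…
a_3=1:  p_3=1·61+41=102,  q_3=1·3+2=5
…
a_5=1:  p_5=1·979+102=1081,  q_5=1·48+5=53
a_6=1:  p_6=1·1081+979=2060,  q_6=1·53+48=101
a_7=2:  p_7=2·2060+1081=5201,  q_7=2·101+53=255
(x₁, y₁) = (5201, 255);  5201² − 416·255² = 1 ✓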